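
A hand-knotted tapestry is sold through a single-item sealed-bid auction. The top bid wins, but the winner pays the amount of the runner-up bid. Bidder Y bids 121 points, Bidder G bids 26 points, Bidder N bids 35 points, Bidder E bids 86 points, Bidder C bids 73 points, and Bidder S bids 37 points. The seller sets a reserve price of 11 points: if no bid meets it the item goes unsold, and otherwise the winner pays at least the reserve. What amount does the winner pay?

Price paid: 86 points.

Ordered from highest: Bidder Y 121 points; Bidder E 86 points; Bidder C 73 points; Bidder S 37 points; Bidder N 35 points; Bidder G 26 points.
Bidder Y has the highest bid, so Bidder Y wins.
The second-highest bid is 86 points, which exceeds the reserve, so that sets the price.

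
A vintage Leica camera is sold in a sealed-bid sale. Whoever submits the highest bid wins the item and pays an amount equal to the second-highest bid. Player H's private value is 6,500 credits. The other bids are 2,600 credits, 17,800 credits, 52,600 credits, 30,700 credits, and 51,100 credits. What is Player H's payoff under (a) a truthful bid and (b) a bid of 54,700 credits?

Truthful: 0 credits; alternative: -46,100 credits.

The highest competing bid is 52,600 credits.
Bidding truthfully at 6,500 credits: the top bid is 52,600 credits (a rival), so Player H loses. Payoff = 0 credits.
Bidding 54,700 credits: Player H has the top bid, wins, and pays the second-highest bid 52,600 credits. Payoff = 6,500 credits − 52,600 credits = -46,100 credits.
This is the dominant-strategy logic: truthful bidding weakly beats any alternative.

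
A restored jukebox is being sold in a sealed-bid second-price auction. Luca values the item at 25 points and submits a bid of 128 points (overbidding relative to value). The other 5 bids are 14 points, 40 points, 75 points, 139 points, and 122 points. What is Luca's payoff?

Highest competing bid: 139 points.
Luca's bid 128 points is not the highest, so Luca loses, pays nothing, and earns zero payoff.

Luca's payoff: 0 points.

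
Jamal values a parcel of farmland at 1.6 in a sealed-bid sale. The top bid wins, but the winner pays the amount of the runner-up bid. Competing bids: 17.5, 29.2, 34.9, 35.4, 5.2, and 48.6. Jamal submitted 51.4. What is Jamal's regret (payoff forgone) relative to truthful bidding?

Payoff forgone: 47.0.

The highest competing bid is 48.6.
Bidding truthfully at 1.6: the top bid is 48.6 (a rival), so Jamal loses. Payoff = 0.0.
Bidding 51.4: Jamal has the top bid, wins, and pays the second-highest bid 48.6. Payoff = 1.6 − 48.6 = -47.0.
Regret = truthful payoff − actual payoff = 0.0 − -47.0 = 47.0.
Deviating from a truthful bid can only lose payoff in a second-price auction — never gain.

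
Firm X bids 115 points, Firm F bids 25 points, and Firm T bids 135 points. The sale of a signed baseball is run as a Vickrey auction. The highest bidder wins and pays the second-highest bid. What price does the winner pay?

Ordered from highest: Firm T 135 points > Firm X 115 points > Firm F 25 points.
Firm T has the highest bid, so Firm T wins.
The second-highest bid is 115 points, so that is what Firm T pays.

Price paid: 115 points.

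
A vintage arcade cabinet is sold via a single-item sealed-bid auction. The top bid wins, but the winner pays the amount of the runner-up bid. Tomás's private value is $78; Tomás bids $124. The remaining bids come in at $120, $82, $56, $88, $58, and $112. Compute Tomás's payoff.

Tomás's payoff: -$42.

Highest competing bid: $120.
Tomás's bid $124 is the highest overall, so Tomás wins and pays the second-highest bid, $120.
Payoff = value − price = $78 − $120 = -$42.
Overbidding won the item at a price above value — truthful bidding would have avoided this loss.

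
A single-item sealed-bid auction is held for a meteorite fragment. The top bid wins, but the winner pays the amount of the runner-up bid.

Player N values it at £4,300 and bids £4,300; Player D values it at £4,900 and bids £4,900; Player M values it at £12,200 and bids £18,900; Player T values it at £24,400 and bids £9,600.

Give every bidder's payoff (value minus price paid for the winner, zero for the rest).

Bids in descending order: Player M £18,900; Player T £9,600; Player D £4,900; Player N £4,300.
Player M has the top bid and wins; the price is the second-highest bid, £9,600.
Player M's payoff = £12,200 − £9,600 = £2,600. All other bidders lose, so their payoff is 0.

Player N £0, Player D £0, Player M £2,600, Player T £0.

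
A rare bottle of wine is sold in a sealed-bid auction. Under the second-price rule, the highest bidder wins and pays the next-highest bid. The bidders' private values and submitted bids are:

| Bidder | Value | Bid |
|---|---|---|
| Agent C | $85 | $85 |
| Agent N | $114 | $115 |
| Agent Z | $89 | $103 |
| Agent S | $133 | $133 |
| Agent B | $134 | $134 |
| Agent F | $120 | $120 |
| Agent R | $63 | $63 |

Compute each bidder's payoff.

Sorted high to low: Agent B $134, then Agent S $133, then Agent F $120, then Agent N $115, then Agent Z $103, then Agent C $85, then Agent R $63.
Agent B has the top bid and wins; the price is the second-highest bid, $133.
Agent B's payoff = $134 − $133 = $1. All other bidders lose, so their payoff is 0.

Payoffs: Agent C $0, Agent N $0, Agent Z $0, Agent S $0, Agent B $1, Agent F $0, Agent R $0.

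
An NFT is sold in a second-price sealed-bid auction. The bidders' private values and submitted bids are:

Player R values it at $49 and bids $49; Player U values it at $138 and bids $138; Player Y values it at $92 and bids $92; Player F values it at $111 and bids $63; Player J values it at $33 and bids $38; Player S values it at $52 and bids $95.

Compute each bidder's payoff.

Player R $0, Player U $43, Player Y $0, Player F $0, Player J $0, Player S $0.

Ordered from highest: Player U $138, then Player S $95, then Player Y $92, then Player F $63, then Player R $49, then Player J $38.
Player U has the top bid and wins; the price is the second-highest bid, $95.
Player U's payoff = $138 − $95 = $43. All other bidders lose, so their payoff is 0.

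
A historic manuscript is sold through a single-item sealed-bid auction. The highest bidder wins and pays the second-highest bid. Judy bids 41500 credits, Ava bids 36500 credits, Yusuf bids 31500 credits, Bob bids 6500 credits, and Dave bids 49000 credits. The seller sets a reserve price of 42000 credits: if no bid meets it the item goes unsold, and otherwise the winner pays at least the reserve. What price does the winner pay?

The winner pays 42000 credits.

Sorted high to low: Dave 49000 credits; Judy 41500 credits; Ava 36500 credits; Yusuf 31500 credits; Bob 6500 credits.
Dave has the highest bid, so Dave wins.
The second-highest bid is 41500 credits, but the reserve 42000 credits is higher, so the price is the reserve.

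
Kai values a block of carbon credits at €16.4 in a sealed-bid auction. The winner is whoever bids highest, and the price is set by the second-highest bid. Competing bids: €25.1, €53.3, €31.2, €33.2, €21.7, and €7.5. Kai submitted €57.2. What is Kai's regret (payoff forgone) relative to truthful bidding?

The highest competing bid is €53.3.
Bidding truthfully at €16.4: the top bid is €53.3 (a rival), so Kai loses. Payoff = €0.0.
Bidding €57.2: Kai has the top bid, wins, and pays the second-highest bid €53.3. Payoff = €16.4 − €53.3 = -€36.9.
Regret = truthful payoff − actual payoff = €0.0 − -€36.9 = €36.9.

Regret: €36.9.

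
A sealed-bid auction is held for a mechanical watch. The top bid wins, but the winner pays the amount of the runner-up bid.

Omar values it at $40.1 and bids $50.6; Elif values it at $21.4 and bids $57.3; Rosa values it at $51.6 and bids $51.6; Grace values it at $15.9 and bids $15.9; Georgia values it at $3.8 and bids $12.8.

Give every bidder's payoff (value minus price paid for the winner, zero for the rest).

Payoffs: Omar $0.0, Elif -$30.2, Rosa $0.0, Grace $0.0, Georgia $0.0.

Sorted high to low: Elif $57.3; Rosa $51.6; Omar $50.6; Grace $15.9; Georgia $12.8.
Elif has the top bid and wins; the price is the second-highest bid, $51.6.
Elif's payoff = $21.4 − $51.6 = -$30.2. All other bidders lose, so their payoff is 0.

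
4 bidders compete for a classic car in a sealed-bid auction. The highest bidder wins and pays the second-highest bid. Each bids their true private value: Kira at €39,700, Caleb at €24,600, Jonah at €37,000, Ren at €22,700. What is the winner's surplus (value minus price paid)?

Sorted high to low: Kira €39,700; Jonah €37,000; Caleb €24,600; Ren €22,700.
Kira wins with the top bid and pays the second-highest, €37,000.
Surplus = €39,700 − €37,000 = €2,700.

Surplus = €2,700.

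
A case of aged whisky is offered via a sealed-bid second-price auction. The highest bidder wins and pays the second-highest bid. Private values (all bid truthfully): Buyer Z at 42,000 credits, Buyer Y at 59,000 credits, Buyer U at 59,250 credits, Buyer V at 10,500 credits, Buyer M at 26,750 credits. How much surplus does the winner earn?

Winner's surplus: 250 credits.

Ordered from highest: Buyer U 59,250 credits > Buyer Y 59,000 credits > Buyer Z 42,000 credits > Buyer M 26,750 credits > Buyer V 10,500 credits.
Buyer U wins with the top bid and pays the second-highest, 59,000 credits.
Surplus = 59,250 credits − 59,000 credits = 250 credits.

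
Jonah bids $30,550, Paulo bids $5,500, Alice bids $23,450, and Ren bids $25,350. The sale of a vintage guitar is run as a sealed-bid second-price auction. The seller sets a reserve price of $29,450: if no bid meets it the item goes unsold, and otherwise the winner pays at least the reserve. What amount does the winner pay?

Sorted high to low: Jonah $30,550; Ren $25,350; Alice $23,450; Paulo $5,500.
Jonah has the highest bid, so Jonah wins.
The second-highest bid is $25,350, but the reserve $29,450 is higher, so the price is the reserve.

$29,450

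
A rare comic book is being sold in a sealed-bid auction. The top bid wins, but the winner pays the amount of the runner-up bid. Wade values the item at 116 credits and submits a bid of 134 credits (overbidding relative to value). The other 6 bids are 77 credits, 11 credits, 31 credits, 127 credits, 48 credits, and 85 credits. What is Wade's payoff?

Highest competing bid: 127 credits.
Wade's bid 134 credits is the highest overall, so Wade wins and pays the second-highest bid, 127 credits.
Payoff = value − price = 116 credits − 127 credits = -11 credits.
Overbidding won the item at a price above value — truthful bidding would have avoided this loss.

-11 credits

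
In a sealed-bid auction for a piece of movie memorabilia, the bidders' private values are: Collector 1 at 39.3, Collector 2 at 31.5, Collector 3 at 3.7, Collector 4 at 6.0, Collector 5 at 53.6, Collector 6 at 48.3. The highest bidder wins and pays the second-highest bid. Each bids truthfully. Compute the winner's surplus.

Bids in descending order: Collector 5 53.6, then Collector 6 48.3, then Collector 1 39.3, then Collector 2 31.5, then Collector 4 6.0, then Collector 3 3.7.
Collector 5 wins with the top bid and pays the second-highest, 48.3.
Surplus = 53.6 − 48.3 = 5.3.

Surplus = 5.3.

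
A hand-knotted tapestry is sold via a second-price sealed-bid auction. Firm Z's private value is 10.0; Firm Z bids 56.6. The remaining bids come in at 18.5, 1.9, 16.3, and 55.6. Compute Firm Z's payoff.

-45.6

Highest competing bid: 55.6.
Firm Z's bid 56.6 is the highest overall, so Firm Z wins and pays the second-highest bid, 55.6.
Payoff = value − price = 10.0 − 55.6 = -45.6.
Overbidding won the item at a price above value — truthful bidding would have avoided this loss.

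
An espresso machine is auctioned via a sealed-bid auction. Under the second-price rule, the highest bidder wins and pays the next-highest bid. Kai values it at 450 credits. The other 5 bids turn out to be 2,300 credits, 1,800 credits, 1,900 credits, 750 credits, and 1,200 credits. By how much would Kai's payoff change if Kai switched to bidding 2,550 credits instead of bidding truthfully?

-1,850 credits

The highest competing bid is 2,300 credits.
Bidding truthfully at 450 credits: the top bid is 2,300 credits (a rival), so Kai loses. Payoff = 0 credits.
Bidding 2,550 credits: Kai has the top bid, wins, and pays the second-highest bid 2,300 credits. Payoff = 450 credits − 2,300 credits = -1,850 credits.
Change = -1,850 credits − 0 credits = -1,850 credits.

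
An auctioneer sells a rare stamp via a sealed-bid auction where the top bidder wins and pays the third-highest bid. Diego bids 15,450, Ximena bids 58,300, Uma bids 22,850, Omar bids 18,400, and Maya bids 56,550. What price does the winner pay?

Price paid: 22,850.

Bids in descending order: Ximena 58,300 > Maya 56,550 > Uma 22,850 > Omar 18,400 > Diego 15,450.
Ximena is the highest bidder, so Ximena wins.
Under the third-price rule, the price is the third-highest bid: 22,850.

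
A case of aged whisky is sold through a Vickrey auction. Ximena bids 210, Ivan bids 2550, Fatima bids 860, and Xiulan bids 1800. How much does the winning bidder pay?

Price paid: 1800.

Sorted high to low: Ivan 2550; Xiulan 1800; Fatima 860; Ximena 210.
Ivan has the highest bid, so Ivan wins.
The second-highest bid is 1800, so that is what Ivan pays.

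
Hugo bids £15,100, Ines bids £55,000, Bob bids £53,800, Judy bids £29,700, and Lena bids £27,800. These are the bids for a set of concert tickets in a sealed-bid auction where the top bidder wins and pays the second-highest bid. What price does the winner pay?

Price paid: £53,800.

Bids in descending order: Ines £55,000 > Bob £53,800 > Judy £29,700 > Lena £27,800 > Hugo £15,100.
Ines is the highest bidder, so Ines wins.
Under the second-price rule, the price is the second-highest bid: £53,800.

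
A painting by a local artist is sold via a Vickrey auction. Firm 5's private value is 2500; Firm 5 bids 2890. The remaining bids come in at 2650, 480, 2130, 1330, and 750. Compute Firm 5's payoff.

Highest competing bid: 2650.
Firm 5's bid 2890 is the highest overall, so Firm 5 wins and pays the second-highest bid, 2650.
Payoff = value − price = 2500 − 2650 = -150.

The bidder's payoff: -150.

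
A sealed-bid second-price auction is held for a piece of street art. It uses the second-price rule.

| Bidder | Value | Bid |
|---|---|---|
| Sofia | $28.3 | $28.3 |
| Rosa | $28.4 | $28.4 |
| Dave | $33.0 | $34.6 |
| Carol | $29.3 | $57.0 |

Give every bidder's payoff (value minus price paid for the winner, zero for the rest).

Ranking the bids: Carol $57.0; Dave $34.6; Rosa $28.4; Sofia $28.3.
Carol has the top bid and wins; the price is the second-highest bid, $34.6.
Carol's payoff = $29.3 − $34.6 = -$5.3. All other bidders lose, so their payoff is 0.

Sofia $0.0, Rosa $0.0, Dave $0.0, Carol -$5.3.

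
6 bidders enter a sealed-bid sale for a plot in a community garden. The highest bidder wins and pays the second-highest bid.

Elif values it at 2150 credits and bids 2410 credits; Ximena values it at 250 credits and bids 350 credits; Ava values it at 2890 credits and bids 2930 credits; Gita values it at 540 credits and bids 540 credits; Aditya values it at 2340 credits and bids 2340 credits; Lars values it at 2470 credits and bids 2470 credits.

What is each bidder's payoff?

Sorted high to low: Ava 2930 credits > Lars 2470 credits > Elif 2410 credits > Aditya 2340 credits > Gita 540 credits > Ximena 350 credits.
Ava has the top bid and wins; the price is the second-highest bid, 2470 credits.
Ava's payoff = 2890 credits − 2470 credits = 420 credits. All other bidders lose, so their payoff is 0.

Payoffs: Elif 0 credits, Ximena 0 credits, Ava 420 credits, Gita 0 credits, Aditya 0 credits, Lars 0 credits.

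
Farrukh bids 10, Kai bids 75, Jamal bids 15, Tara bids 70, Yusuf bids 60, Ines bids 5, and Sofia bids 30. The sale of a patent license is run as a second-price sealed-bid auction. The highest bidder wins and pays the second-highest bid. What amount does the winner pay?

The winner pays 70.

Ranking the bids: Kai 75 > Tara 70 > Yusuf 60 > Sofia 30 > Jamal 15 > Farrukh 10 > Ines 5.
Kai has the highest bid, so Kai wins.
The second-highest bid is 70, so that is what Kai pays.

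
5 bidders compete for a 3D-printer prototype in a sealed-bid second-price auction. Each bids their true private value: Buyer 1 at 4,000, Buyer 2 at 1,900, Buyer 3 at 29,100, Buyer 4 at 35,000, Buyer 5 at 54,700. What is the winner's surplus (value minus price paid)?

Sorted high to low: Buyer 5 54,700, then Buyer 4 35,000, then Buyer 3 29,100, then Buyer 1 4,000, then Buyer 2 1,900.
Buyer 5 wins with the top bid and pays the second-highest, 35,000.
Surplus = 54,700 − 35,000 = 19,700.

Surplus = 19,700.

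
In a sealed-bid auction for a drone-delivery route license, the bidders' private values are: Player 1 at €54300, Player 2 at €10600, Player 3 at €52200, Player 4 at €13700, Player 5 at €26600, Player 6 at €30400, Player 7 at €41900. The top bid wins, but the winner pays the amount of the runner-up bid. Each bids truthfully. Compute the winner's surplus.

€2100

Ordered from highest: Player 1 €54300; Player 3 €52200; Player 7 €41900; Player 6 €30400; Player 5 €26600; Player 4 €13700; Player 2 €10600.
Player 1 wins with the top bid and pays the second-highest, €52200.
Surplus = €54300 − €52200 = €2100.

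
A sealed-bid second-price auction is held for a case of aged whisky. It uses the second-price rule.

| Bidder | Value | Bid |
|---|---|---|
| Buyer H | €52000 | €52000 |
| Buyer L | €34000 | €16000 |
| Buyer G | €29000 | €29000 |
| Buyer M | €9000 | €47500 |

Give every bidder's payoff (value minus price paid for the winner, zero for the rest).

Ranking the bids: Buyer H €52000 > Buyer M €47500 > Buyer G €29000 > Buyer L €16000.
Buyer H has the top bid and wins; the price is the second-highest bid, €47500.
Buyer H's payoff = €52000 − €47500 = €4500. All other bidders lose, so their payoff is 0.

Payoffs: Buyer H €4500, Buyer L €0, Buyer G €0, Buyer M €0.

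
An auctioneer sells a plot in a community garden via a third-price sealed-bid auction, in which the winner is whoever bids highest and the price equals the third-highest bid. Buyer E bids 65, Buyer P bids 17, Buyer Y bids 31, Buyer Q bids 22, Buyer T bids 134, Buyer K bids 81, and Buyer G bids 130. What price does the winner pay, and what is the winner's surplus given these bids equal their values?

Bids in descending order: Buyer T 134; Buyer G 130; Buyer K 81; Buyer E 65; Buyer Y 31; Buyer Q 22; Buyer P 17.
Buyer T is the highest bidder, so Buyer T wins.
Under the third-price rule, the price is the third-highest bid: 81.
Surplus = 134 − 81 = 53.

The winner pays 81 for a surplus of 53.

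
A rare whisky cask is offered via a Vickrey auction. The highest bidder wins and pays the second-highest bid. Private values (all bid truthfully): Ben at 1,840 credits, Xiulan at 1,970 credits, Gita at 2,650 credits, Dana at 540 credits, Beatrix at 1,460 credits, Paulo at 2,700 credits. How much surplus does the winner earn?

Sorted high to low: Paulo 2,700 credits, then Gita 2,650 credits, then Xiulan 1,970 credits, then Ben 1,840 credits, then Beatrix 1,460 credits, then Dana 540 credits.
Paulo wins with the top bid and pays the second-highest, 2,650 credits.
Surplus = 2,700 credits − 2,650 credits = 50 credits.

Surplus = 50 credits.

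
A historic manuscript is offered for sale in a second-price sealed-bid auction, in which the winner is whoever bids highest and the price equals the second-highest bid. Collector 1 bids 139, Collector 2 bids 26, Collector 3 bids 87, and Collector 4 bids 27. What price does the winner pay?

Bids in descending order: Collector 1 139, then Collector 3 87, then Collector 4 27, then Collector 2 26.
Collector 1 is the highest bidder, so Collector 1 wins.
Under the second-price rule, the price is the second-highest bid: 87.

The winner pays 87.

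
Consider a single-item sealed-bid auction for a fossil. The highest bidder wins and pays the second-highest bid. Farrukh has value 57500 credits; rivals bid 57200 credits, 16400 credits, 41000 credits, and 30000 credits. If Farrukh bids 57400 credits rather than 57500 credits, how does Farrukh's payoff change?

The highest competing bid is 57200 credits.
Bidding truthfully at 57500 credits: Farrukh has the top bid, wins, and pays the second-highest bid 57200 credits. Payoff = 57500 credits − 57200 credits = 300 credits.
Bidding 57400 credits: Farrukh has the top bid, wins, and pays the second-highest bid 57200 credits. Payoff = 57500 credits − 57200 credits = 300 credits.
Change = 300 credits − 300 credits = 0 credits.

Change in payoff: 0 credits.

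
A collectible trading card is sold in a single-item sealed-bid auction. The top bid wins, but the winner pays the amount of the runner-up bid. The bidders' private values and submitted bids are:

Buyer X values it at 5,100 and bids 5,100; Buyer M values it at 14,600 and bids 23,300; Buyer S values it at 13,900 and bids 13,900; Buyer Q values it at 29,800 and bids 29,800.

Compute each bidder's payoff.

Sorted high to low: Buyer Q 29,800 > Buyer M 23,300 > Buyer S 13,900 > Buyer X 5,100.
Buyer Q has the top bid and wins; the price is the second-highest bid, 23,300.
Buyer Q's payoff = 29,800 − 23,300 = 6,500. All other bidders lose, so their payoff is 0.

Payoffs: Buyer X 0, Buyer M 0, Buyer S 0, Buyer Q 6,500.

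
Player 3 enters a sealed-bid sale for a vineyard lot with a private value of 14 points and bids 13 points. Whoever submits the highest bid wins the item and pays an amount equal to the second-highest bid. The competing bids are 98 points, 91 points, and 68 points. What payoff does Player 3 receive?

Highest competing bid: 98 points.
Player 3's bid 13 points is not the highest, so Player 3 loses, pays nothing, and earns zero payoff.

The bidder's payoff: 0 points.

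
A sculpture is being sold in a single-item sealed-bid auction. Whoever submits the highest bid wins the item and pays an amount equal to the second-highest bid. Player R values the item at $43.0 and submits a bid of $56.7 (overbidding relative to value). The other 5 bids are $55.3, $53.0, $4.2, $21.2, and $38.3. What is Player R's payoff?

Player R's payoff: -$12.3.

Highest competing bid: $55.3.
Player R's bid $56.7 is the highest overall, so Player R wins and pays the second-highest bid, $55.3.
Payoff = value − price = $43.0 − $55.3 = -$12.3.
Overbidding won the item at a price above value — truthful bidding would have avoided this loss.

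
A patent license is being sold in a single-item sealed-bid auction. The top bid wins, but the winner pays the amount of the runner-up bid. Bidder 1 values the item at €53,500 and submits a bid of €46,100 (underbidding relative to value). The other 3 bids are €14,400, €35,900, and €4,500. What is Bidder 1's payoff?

Payoff = €17,600.

Highest competing bid: €35,900.
Bidder 1's bid €46,100 is the highest overall, so Bidder 1 wins and pays the second-highest bid, €35,900.
Payoff = value − price = €53,500 − €35,900 = €17,600.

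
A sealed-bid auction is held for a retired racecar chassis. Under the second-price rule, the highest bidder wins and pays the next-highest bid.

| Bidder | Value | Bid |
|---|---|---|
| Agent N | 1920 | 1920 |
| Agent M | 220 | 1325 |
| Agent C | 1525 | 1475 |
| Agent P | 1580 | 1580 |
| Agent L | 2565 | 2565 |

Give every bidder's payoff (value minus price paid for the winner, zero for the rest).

Bids in descending order: Agent L 2565; Agent N 1920; Agent P 1580; Agent C 1475; Agent M 1325.
Agent L has the top bid and wins; the price is the second-highest bid, 1920.
Agent L's payoff = 2565 − 1920 = 645. All other bidders lose, so their payoff is 0.

Agent N 0, Agent M 0, Agent C 0, Agent P 0, Agent L 645.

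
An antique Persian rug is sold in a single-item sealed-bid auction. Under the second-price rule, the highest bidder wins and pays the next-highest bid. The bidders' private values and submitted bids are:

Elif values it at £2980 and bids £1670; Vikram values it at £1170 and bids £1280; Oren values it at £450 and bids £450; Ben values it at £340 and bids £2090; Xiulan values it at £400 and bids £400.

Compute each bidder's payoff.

Sorted high to low: Ben £2090; Elif £1670; Vikram £1280; Oren £450; Xiulan £400.
Ben has the top bid and wins; the price is the second-highest bid, £1670.
Ben's payoff = £340 − £1670 = -£1330. All other bidders lose, so their payoff is 0.

Elif £0, Vikram £0, Oren £0, Ben -£1330, Xiulan £0.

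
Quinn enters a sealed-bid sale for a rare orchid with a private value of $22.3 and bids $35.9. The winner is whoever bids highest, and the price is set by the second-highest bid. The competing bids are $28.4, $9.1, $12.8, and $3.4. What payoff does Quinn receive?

Quinn's payoff: -$6.1.

Highest competing bid: $28.4.
Quinn's bid $35.9 is the highest overall, so Quinn wins and pays the second-highest bid, $28.4.
Payoff = value − price = $22.3 − $28.4 = -$6.1.
Overbidding won the item at a price above value — truthful bidding would have avoided this loss.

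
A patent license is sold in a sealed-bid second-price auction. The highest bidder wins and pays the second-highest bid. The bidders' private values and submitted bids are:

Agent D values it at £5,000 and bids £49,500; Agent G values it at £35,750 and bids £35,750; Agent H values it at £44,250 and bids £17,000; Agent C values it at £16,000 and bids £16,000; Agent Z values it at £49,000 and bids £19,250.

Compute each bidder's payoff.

Payoffs: Agent D -£30,750, Agent G £0, Agent H £0, Agent C £0, Agent Z £0.

Ordered from highest: Agent D £49,500; Agent G £35,750; Agent Z £19,250; Agent H £17,000; Agent C £16,000.
Agent D has the top bid and wins; the price is the second-highest bid, £35,750.
Agent D's payoff = £5,000 − £35,750 = -£30,750. All other bidders lose, so their payoff is 0.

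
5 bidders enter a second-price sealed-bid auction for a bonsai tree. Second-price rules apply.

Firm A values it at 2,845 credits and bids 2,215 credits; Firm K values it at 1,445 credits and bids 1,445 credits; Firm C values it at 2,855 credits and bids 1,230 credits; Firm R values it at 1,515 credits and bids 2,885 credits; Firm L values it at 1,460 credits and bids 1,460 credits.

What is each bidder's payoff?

Ranking the bids: Firm R 2,885 credits, then Firm A 2,215 credits, then Firm L 1,460 credits, then Firm K 1,445 credits, then Firm C 1,230 credits.
Firm R has the top bid and wins; the price is the second-highest bid, 2,215 credits.
Firm R's payoff = 1,515 credits − 2,215 credits = -700 credits. All other bidders lose, so their payoff is 0.

Payoffs: Firm A 0 credits, Firm K 0 credits, Firm C 0 credits, Firm R -700 credits, Firm L 0 credits.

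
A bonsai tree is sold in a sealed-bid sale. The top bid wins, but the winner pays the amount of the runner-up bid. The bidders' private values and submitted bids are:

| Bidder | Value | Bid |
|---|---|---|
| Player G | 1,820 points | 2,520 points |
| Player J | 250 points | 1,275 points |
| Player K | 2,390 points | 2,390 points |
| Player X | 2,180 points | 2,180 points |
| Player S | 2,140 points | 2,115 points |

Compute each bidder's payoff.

Ordered from highest: Player G 2,520 points; Player K 2,390 points; Player X 2,180 points; Player S 2,115 points; Player J 1,275 points.
Player G has the top bid and wins; the price is the second-highest bid, 2,390 points.
Player G's payoff = 1,820 points − 2,390 points = -570 points. All other bidders lose, so their payoff is 0.

Payoffs: Player G -570 points, Player J 0 points, Player K 0 points, Player X 0 points, Player S 0 points.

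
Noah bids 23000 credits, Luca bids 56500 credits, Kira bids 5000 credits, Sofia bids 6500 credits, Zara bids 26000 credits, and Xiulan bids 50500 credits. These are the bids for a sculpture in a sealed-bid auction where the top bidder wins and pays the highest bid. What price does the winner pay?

The winner pays 56500 credits.

Ranking the bids: Luca 56500 credits, then Xiulan 50500 credits, then Zara 26000 credits, then Noah 23000 credits, then Sofia 6500 credits, then Kira 5000 credits.
Luca is the highest bidder, so Luca wins.
Under the first-price rule, the price is the highest bid: 56500 credits.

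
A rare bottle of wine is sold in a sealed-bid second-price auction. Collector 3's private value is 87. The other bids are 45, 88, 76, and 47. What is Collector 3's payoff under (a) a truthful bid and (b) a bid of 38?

The highest competing bid is 88.
Bidding truthfully at 87: the top bid is 88 (a rival), so Collector 3 loses. Payoff = 0.
Bidding 38: the top bid is 88 (a rival), so Collector 3 loses. Payoff = 0.

(a) 0  (b) 0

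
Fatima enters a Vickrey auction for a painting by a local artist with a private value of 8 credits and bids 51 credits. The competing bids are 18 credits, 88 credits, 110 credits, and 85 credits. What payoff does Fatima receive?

Fatima's payoff: 0 credits.

Highest competing bid: 110 credits.
Fatima's bid 51 credits is not the highest, so Fatima loses, pays nothing, and earns zero payoff.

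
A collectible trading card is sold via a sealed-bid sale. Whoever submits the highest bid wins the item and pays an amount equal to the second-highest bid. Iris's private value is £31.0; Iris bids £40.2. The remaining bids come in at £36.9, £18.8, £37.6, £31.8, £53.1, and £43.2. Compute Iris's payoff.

Payoff = £0.0.

Highest competing bid: £53.1.
Iris's bid £40.2 is not the highest, so Iris loses, pays nothing, and earns zero payoff.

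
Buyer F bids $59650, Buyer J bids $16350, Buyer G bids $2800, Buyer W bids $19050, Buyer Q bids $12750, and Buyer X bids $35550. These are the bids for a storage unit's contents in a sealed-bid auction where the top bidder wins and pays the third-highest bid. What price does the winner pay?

Ranking the bids: Buyer F $59650, then Buyer X $35550, then Buyer W $19050, then Buyer J $16350, then Buyer Q $12750, then Buyer G $2800.
Buyer F is the highest bidder, so Buyer F wins.
Under the third-price rule, the price is the third-highest bid: $19050.

$19050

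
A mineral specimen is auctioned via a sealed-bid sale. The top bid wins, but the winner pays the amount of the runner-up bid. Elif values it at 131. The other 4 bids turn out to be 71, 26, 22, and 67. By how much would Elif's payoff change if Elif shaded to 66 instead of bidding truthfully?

-60

The highest competing bid is 71.
Bidding truthfully at 131: Elif has the top bid, wins, and pays the second-highest bid 71. Payoff = 131 − 71 = 60.
Bidding 66: the top bid is 71 (a rival), so Elif loses. Payoff = 0.
Change = 0 − 60 = -60.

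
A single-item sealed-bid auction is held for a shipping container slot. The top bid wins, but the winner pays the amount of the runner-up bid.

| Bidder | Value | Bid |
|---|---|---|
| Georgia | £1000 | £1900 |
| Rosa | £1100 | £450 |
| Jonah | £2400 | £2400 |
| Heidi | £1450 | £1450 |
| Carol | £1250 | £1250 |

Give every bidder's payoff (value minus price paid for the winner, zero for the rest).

Georgia £0, Rosa £0, Jonah £500, Heidi £0, Carol £0.

Ranking the bids: Jonah £2400 > Georgia £1900 > Heidi £1450 > Carol £1250 > Rosa £450.
Jonah has the top bid and wins; the price is the second-highest bid, £1900.
Jonah's payoff = £2400 − £1900 = £500. All other bidders lose, so their payoff is 0.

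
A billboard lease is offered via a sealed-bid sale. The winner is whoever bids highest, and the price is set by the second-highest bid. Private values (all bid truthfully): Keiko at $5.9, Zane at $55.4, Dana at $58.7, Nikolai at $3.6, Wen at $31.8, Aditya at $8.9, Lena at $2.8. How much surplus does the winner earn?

Bids in descending order: Dana $58.7, then Zane $55.4, then Wen $31.8, then Aditya $8.9, then Keiko $5.9, then Nikolai $3.6, then Lena $2.8.
Dana wins with the top bid and pays the second-highest, $55.4.
Surplus = $58.7 − $55.4 = $3.3.

Surplus = $3.3.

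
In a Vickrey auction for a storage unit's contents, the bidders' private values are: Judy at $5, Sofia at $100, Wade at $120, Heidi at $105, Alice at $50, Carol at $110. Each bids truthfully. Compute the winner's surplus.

Sorted high to low: Wade $120 > Carol $110 > Heidi $105 > Sofia $100 > Alice $50 > Judy $5.
Wade wins with the top bid and pays the second-highest, $110.
Surplus = $120 − $110 = $10.

Surplus = $10.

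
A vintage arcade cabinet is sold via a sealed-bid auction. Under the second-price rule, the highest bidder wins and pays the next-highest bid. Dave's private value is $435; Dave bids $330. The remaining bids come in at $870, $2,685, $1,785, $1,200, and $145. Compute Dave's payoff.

Payoff = $0.

Highest competing bid: $2,685.
Dave's bid $330 is not the highest, so Dave loses, pays nothing, and earns zero payoff.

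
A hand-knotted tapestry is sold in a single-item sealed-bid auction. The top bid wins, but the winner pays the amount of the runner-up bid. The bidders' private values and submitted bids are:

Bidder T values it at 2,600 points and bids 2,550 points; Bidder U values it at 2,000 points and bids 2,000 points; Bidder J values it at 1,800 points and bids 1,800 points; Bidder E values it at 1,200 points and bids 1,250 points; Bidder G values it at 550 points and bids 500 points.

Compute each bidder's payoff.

Payoffs: Bidder T 600 points, Bidder U 0 points, Bidder J 0 points, Bidder E 0 points, Bidder G 0 points.

Bids in descending order: Bidder T 2,550 points; Bidder U 2,000 points; Bidder J 1,800 points; Bidder E 1,250 points; Bidder G 500 points.
Bidder T has the top bid and wins; the price is the second-highest bid, 2,000 points.
Bidder T's payoff = 2,600 points − 2,000 points = 600 points. All other bidders lose, so their payoff is 0.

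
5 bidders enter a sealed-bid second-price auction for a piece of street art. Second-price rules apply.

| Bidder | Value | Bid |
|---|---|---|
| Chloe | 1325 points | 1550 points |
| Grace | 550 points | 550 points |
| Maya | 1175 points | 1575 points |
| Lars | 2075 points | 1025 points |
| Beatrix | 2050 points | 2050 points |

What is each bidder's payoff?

Sorted high to low: Beatrix 2050 points, then Maya 1575 points, then Chloe 1550 points, then Lars 1025 points, then Grace 550 points.
Beatrix has the top bid and wins; the price is the second-highest bid, 1575 points.
Beatrix's payoff = 2050 points − 1575 points = 475 points. All other bidders lose, so their payoff is 0.

Chloe 0 points, Grace 0 points, Maya 0 points, Lars 0 points, Beatrix 475 points.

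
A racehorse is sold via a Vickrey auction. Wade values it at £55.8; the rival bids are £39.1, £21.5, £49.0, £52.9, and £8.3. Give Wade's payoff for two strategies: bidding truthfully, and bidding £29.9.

The highest competing bid is £52.9.
Bidding truthfully at £55.8: Wade has the top bid, wins, and pays the second-highest bid £52.9. Payoff = £55.8 − £52.9 = £2.9.
Bidding £29.9: the top bid is £52.9 (a rival), so Wade loses. Payoff = £0.0.
This is the dominant-strategy logic: truthful bidding weakly beats any alternative.

Truthful: £2.9; alternative: £0.0.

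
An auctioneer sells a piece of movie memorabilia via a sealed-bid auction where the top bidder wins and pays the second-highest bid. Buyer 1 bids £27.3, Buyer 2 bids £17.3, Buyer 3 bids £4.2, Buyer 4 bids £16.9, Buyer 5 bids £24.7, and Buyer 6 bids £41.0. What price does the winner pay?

Ranking the bids: Buyer 6 £41.0 > Buyer 1 £27.3 > Buyer 5 £24.7 > Buyer 2 £17.3 > Buyer 4 £16.9 > Buyer 3 £4.2.
Buyer 6 is the highest bidder, so Buyer 6 wins.
Under the second-price rule, the price is the second-highest bid: £27.3.

The winner pays £27.3.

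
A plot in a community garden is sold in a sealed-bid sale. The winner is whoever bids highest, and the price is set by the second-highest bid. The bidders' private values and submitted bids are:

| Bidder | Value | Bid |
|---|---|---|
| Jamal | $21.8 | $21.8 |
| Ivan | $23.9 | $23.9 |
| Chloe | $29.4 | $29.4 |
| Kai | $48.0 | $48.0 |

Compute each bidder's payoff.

Jamal $0.0, Ivan $0.0, Chloe $0.0, Kai $18.6.

Sorted high to low: Kai $48.0, then Chloe $29.4, then Ivan $23.9, then Jamal $21.8.
Kai has the top bid and wins; the price is the second-highest bid, $29.4.
Kai's payoff = $48.0 − $29.4 = $18.6. All other bidders lose, so their payoff is 0.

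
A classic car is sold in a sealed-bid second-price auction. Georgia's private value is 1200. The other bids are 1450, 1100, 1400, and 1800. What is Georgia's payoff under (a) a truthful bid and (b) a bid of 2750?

The highest competing bid is 1800.
Bidding truthfully at 1200: the top bid is 1800 (a rival), so Georgia loses. Payoff = 0.
Bidding 2750: Georgia has the top bid, wins, and pays the second-highest bid 1800. Payoff = 1200 − 1800 = -600.
Deviating from a truthful bid can only lose payoff in a second-price auction — never gain.

Truthful: 0; alternative: -600.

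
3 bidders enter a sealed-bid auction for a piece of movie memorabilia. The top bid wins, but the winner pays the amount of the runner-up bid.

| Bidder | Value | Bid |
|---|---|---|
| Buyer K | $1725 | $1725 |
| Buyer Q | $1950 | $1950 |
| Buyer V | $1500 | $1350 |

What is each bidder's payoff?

Payoffs: Buyer K $0, Buyer Q $225, Buyer V $0.

Ordered from highest: Buyer Q $1950 > Buyer K $1725 > Buyer V $1350.
Buyer Q has the top bid and wins; the price is the second-highest bid, $1725.
Buyer Q's payoff = $1950 − $1725 = $225. All other bidders lose, so their payoff is 0.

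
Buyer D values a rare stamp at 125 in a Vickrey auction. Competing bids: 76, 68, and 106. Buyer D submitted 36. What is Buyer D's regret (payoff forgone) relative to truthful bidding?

The highest competing bid is 106.
Bidding truthfully at 125: Buyer D has the top bid, wins, and pays the second-highest bid 106. Payoff = 125 − 106 = 19.
Bidding 36: the top bid is 106 (a rival), so Buyer D loses. Payoff = 0.
Regret = truthful payoff − actual payoff = 19 − 0 = 19.
This is the dominant-strategy logic: truthful bidding weakly beats any alternative.

Payoff forgone: 19.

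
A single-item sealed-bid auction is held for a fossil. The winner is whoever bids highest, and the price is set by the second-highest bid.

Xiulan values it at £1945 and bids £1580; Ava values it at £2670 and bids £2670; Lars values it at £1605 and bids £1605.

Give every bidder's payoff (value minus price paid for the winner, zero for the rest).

Ordered from highest: Ava £2670 > Lars £1605 > Xiulan £1580.
Ava has the top bid and wins; the price is the second-highest bid, £1605.
Ava's payoff = £2670 − £1605 = £1065. All other bidders lose, so their payoff is 0.

Payoffs: Xiulan £0, Ava £1065, Lars £0.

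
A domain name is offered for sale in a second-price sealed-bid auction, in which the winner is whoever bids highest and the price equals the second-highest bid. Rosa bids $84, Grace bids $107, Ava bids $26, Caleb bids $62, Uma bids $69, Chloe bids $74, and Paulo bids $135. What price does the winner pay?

Bids in descending order: Paulo $135, then Grace $107, then Rosa $84, then Chloe $74, then Uma $69, then Caleb $62, then Ava $26.
Paulo is the highest bidder, so Paulo wins.
Under the second-price rule, the price is the second-highest bid: $107.

Price paid: $107.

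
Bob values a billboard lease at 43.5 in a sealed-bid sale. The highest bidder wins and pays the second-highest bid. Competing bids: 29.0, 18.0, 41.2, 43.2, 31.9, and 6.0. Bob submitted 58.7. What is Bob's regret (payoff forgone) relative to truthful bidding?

The highest competing bid is 43.2.
Bidding truthfully at 43.5: Bob has the top bid, wins, and pays the second-highest bid 43.2. Payoff = 43.5 − 43.2 = 0.3.
Bidding 58.7: Bob has the top bid, wins, and pays the second-highest bid 43.2. Payoff = 43.5 − 43.2 = 0.3.
Regret = truthful payoff − actual payoff = 0.3 − 0.3 = 0.0.
The bid only affects whether you win, not the price — here both bids land on the same side of the top rival bid, so the deviation is payoff-neutral.

Regret: 0.0.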